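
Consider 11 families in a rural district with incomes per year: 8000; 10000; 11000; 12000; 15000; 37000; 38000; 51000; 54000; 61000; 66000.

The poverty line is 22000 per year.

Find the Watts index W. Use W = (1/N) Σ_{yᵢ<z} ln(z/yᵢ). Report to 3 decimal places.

0.317

Below z: 8000, 10000, 11000, 12000, 15000 (q = 5 of N = 11).
ln(z/y) terms: ln(22000/8000) = 1.0116; ln(22000/10000) = 0.7885; ln(22000/11000) = 0.6931; ln(22000/12000) = 0.6061; ln(22000/15000) = 0.3830.
W = 3.482334 / 11 = 0.317.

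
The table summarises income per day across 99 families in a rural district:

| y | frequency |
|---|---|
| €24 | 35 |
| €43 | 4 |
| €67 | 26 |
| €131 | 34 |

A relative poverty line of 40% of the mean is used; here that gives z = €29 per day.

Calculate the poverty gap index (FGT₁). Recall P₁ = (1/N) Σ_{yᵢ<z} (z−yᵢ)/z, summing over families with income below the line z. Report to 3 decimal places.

Below the line: 35×€24 (q = 35 of N = 99).
Normalized shortfalls: (29−24)/29 = 0.1724 (×35).
Sum of shortfalls = 6.034483; P₁ averages over all N: 6.034483 / 99 = 0.061.

0.061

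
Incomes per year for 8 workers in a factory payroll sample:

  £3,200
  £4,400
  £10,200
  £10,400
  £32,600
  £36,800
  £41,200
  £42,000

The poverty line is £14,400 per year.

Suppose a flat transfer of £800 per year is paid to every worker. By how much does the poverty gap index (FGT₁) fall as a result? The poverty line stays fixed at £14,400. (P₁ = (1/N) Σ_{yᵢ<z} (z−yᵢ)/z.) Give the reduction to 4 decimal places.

Before: below the line — £3,200, £4,400, £10,200, £10,400; poverty gap index (FGT₁) = 0.255208.
After the £800 transfer: below the line — £4,000, £5,200, £11,000, £11,200; poverty gap index (FGT₁) = 0.227431.
Reduction = 0.255208 − 0.227431 = 0.0278.

0.0278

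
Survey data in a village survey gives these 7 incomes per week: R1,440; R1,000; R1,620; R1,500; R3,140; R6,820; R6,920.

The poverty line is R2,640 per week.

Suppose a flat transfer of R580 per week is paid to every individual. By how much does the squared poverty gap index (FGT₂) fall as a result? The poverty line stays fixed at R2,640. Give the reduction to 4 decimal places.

0.0913

Before: below the line — R1,000, R1,440, R1,500, R1,620; squared poverty gap index (FGT₂) = 0.132609.
After the R580 transfer: below the line — R1,580, R2,020, R2,080, R2,200; squared poverty gap index (FGT₂) = 0.041306.
Reduction = 0.132609 − 0.041306 = 0.0913.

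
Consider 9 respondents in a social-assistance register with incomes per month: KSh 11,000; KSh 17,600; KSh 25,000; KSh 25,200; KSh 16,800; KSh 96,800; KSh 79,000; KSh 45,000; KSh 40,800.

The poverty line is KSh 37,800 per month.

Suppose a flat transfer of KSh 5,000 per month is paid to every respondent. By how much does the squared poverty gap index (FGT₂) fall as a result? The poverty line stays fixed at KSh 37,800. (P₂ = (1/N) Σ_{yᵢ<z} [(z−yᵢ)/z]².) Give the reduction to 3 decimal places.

Before: below the line — KSh 11,000, KSh 16,800, KSh 17,600, KSh 25,000, KSh 25,200; squared poverty gap index (FGT₂) = 0.14696.
After the KSh 5,000 transfer: below the line — KSh 16,000, KSh 21,800, KSh 22,600, KSh 30,000, KSh 30,200; squared poverty gap index (FGT₂) = 0.08405.
Reduction = 0.14696 − 0.08405 = 0.063.

0.063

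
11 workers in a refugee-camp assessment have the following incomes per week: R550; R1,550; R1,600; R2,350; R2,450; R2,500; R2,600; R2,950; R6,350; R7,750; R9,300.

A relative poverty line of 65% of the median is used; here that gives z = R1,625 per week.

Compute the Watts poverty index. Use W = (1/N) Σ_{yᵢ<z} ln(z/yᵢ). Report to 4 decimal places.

0.1042

Below the line: R550, R1,550, R1,600 (q = 3 of N = 11).
Log shortfalls: ln(1625/550) = 1.0833; ln(1625/1550) = 0.0473; ln(1625/1600) = 0.0155.
W = 1.146102 / 11 = 0.1042.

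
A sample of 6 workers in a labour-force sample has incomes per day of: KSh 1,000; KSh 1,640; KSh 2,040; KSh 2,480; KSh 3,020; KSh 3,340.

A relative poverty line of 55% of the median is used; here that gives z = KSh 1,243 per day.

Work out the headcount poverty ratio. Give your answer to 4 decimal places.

0.1667

1 of the 6 workers have income below KSh 1,243.
H = 1/6 = 0.1667.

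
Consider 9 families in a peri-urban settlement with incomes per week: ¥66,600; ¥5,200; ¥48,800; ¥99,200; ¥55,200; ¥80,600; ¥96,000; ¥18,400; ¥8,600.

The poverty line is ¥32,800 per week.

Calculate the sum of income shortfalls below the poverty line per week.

¥66,200

Poor units: ¥5,200, ¥8,600, ¥18,400 (q = 3 of N = 9).
Individual gaps: 32800−5200 = 27600; 32800−8600 = 24200; 32800−18400 = 14400.
Aggregate gap = ¥66,200.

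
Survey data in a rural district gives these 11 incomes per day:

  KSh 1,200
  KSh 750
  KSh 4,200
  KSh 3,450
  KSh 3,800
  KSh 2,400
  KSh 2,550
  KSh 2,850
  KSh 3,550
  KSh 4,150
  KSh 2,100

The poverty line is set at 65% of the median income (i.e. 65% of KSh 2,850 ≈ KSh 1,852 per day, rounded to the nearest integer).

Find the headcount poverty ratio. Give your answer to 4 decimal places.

2 of the 11 respondents have income below KSh 1,852.
H = 2/11 = 0.1818.

0.1818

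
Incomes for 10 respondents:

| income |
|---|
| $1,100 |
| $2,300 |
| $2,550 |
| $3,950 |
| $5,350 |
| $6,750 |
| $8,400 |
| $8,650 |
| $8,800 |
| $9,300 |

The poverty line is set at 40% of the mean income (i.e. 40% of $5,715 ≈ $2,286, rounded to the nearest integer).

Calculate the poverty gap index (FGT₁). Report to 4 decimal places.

0.0519

Incomes under z: $1,100 (q = 1 of N = 10).
Relative gaps: (2286−1100)/2286 = 0.5188.
Sum of shortfalls = 0.518810; P₁ averages over all N: 0.518810 / 10 = 0.0519.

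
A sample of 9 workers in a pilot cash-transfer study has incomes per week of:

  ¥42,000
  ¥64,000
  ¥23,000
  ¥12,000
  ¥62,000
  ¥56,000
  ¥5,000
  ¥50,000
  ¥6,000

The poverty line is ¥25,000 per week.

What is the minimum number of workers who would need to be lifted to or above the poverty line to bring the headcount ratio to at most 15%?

Currently q = 4 of N = 9 are below the line (H = 0.444).
A headcount ratio of at most 15% allows at most ⌊0.15 × 9⌋ = 1 poor workers.
So at least 4 − 1 = 3 must be lifted.

3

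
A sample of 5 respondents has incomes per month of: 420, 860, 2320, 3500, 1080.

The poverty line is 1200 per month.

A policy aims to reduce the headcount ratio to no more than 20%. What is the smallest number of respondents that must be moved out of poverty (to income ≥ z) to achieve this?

2

3 of the 5 respondents are poor, so H = 3/5 = 0.600.
A headcount ratio of at most 20% allows at most ⌊0.20 × 5⌋ = 1 poor respondents.
So at least 3 − 1 = 2 must be lifted.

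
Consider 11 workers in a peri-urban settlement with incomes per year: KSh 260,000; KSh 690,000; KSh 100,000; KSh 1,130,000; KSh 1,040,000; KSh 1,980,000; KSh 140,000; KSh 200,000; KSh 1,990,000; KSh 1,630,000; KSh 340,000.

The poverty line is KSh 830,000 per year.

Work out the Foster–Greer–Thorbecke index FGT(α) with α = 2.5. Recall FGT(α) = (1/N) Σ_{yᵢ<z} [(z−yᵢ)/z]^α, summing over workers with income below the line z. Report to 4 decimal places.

Below z: KSh 100,000, KSh 140,000, KSh 200,000, KSh 260,000, KSh 340,000, KSh 690,000 (q = 6 of N = 11).
Relative gaps: (830000−100000)/830000 = 0.8795; (830000−140000)/830000 = 0.8313; (830000−200000)/830000 = 0.7590; (830000−260000)/830000 = 0.6867; (830000−340000)/830000 = 0.5904; (830000−690000)/830000 = 0.1687.
Raised to α = 2.5: 0.72546; 0.63013; 0.50195; 0.39083; 0.26779; 0.01168.
Sum = 2.527837; FGT(2.5) = 2.527837 / 11 = 0.2298.

0.2298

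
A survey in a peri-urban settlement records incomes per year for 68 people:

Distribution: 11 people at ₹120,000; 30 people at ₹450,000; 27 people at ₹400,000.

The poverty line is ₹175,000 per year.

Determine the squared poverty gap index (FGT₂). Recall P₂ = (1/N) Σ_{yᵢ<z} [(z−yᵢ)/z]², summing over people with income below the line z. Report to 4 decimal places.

0.0160

Poor units: 11×₹120,000 (q = 11 of N = 68).
Normalized shortfalls: (175000−120000)/175000 = 0.3143 (×11).
Squared: 0.0988 (×11).
Sum = 1.086531; P₂ = 1.086531 / 68 = 0.0160.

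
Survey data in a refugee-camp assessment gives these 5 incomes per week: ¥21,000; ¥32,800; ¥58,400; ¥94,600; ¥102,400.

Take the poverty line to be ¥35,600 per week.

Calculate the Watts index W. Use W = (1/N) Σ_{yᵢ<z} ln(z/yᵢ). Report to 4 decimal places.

Poor units: ¥21,000, ¥32,800 (q = 2 of N = 5).
Log gaps: ln(35600/21000) = 0.5278; ln(35600/32800) = 0.0819.
W = 0.609740 / 5 = 0.1219.

0.1219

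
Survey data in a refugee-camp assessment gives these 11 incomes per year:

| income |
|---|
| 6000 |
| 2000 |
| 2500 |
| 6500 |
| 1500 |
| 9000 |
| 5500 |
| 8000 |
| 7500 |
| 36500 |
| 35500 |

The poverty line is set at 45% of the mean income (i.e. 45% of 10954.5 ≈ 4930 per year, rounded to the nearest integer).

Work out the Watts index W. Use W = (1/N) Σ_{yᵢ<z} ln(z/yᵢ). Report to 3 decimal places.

Below the line: 1500, 2000, 2500 (q = 3 of N = 11).
Log shortfalls: ln(4930/1500) = 1.1899; ln(4930/2000) = 0.9022; ln(4930/2500) = 0.6790.
W = 2.771114 / 11 = 0.252.

0.252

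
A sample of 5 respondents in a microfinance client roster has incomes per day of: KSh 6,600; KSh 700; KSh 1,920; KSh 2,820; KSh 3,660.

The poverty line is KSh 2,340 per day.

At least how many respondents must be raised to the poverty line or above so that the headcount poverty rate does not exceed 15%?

2 of the 5 respondents are poor, so H = 2/5 = 0.400.
A headcount ratio of at most 15% allows at most ⌊0.15 × 5⌋ = 0 poor respondents.
So at least 2 − 0 = 2 must be lifted.

2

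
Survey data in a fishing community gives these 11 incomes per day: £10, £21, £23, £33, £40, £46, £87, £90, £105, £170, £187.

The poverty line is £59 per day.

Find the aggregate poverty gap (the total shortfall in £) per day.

Poor units: £10, £21, £23, £33, £40, £46 (q = 6 of N = 11).
Individual gaps: 59−10 = 49; 59−21 = 38; 59−23 = 36; 59−33 = 26; 59−40 = 19; 59−46 = 13.
Aggregate gap = £181.

£181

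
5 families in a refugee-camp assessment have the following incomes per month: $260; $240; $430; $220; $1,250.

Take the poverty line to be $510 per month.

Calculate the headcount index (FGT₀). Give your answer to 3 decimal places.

0.800

4 of the 5 families have income below $510.
H = 4/5 = 0.800.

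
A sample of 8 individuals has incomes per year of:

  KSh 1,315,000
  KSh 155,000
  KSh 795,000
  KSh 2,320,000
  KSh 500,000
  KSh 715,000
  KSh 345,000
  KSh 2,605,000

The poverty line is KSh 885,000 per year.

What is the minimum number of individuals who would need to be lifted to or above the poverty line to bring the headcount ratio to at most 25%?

3

Currently q = 5 of N = 8 are below the line (H = 0.625).
A headcount ratio of at most 25% allows at most ⌊0.25 × 8⌋ = 2 poor individuals.
So at least 5 − 2 = 3 must be lifted.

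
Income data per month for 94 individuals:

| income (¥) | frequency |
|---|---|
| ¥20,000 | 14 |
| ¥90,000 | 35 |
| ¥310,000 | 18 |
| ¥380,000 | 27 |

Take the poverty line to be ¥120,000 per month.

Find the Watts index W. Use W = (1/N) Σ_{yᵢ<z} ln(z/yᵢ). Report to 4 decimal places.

Poor units: 14×¥20,000, 35×¥90,000 (q = 49 of N = 94).
Log gaps: ln(120000/20000) = 1.7918 (×14); ln(120000/90000) = 0.2877 (×35).
W = 35.153505 / 94 = 0.3740.

0.3740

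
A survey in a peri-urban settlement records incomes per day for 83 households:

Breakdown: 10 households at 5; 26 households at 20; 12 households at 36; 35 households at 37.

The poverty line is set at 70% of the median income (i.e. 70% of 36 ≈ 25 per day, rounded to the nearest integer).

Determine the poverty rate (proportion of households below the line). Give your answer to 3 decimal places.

36 of the 83 households have income below 25.
H = 36/83 = 0.434.

0.434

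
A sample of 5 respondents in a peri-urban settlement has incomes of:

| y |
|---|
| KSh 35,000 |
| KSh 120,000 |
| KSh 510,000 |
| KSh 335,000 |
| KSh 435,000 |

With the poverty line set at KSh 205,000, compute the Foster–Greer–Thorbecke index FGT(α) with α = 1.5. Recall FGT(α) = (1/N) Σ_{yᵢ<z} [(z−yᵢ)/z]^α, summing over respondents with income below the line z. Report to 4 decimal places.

Below z: KSh 35,000, KSh 120,000 (q = 2 of N = 5).
Relative gaps: (205000−35000)/205000 = 0.8293; (205000−120000)/205000 = 0.4146.
Raised to α = 1.5: 0.75517; 0.26699.
Sum = 1.022158; FGT(1.5) = 1.022158 / 5 = 0.2044.

0.2044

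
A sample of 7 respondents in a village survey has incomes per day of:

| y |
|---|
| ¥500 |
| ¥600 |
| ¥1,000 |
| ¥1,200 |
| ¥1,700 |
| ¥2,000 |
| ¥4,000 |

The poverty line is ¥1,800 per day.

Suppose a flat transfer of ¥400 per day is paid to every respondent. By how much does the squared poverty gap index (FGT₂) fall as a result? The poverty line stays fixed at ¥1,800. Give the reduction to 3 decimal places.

0.110

Before: below the line — ¥500, ¥600, ¥1,000, ¥1,200, ¥1,700; squared poverty gap index (FGT₂) = 0.18254.
After the ¥400 transfer: below the line — ¥900, ¥1,000, ¥1,400, ¥1,600; squared poverty gap index (FGT₂) = 0.07275.
Reduction = 0.18254 − 0.07275 = 0.110.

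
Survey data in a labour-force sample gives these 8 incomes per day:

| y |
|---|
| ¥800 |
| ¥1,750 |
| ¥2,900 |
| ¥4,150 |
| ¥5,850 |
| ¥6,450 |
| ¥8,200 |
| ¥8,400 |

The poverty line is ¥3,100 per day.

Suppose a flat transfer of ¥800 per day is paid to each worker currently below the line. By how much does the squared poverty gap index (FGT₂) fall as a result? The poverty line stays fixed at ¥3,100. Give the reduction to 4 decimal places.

0.0598

Before: below the line — ¥800, ¥1,750, ¥2,900; squared poverty gap index (FGT₂) = 0.093035.
After the ¥800 transfer: below the line — ¥1,600, ¥2,550; squared poverty gap index (FGT₂) = 0.033201.
Reduction = 0.093035 − 0.033201 = 0.0598.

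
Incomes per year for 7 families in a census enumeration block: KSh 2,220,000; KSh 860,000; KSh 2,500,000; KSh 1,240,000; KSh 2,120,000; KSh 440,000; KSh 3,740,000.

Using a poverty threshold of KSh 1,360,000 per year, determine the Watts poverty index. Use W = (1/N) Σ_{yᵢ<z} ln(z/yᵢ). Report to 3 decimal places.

0.240

Below z: KSh 440,000, KSh 860,000, KSh 1,240,000 (q = 3 of N = 7).
ln(z/y) terms: ln(1360000/440000) = 1.1285; ln(1360000/860000) = 0.4583; ln(1360000/1240000) = 0.0924.
W = 1.679146 / 7 = 0.240.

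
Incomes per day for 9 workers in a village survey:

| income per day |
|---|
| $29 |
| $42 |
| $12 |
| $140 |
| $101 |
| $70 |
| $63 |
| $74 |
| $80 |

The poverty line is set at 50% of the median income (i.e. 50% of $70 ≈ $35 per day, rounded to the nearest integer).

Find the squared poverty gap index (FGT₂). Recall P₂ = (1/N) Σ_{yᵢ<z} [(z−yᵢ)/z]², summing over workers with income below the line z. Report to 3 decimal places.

Below the line: $12, $29 (q = 2 of N = 9).
Relative gaps: (35−12)/35 = 0.6571; (35−29)/35 = 0.1714.
Squared: 0.4318; 0.0294.
Sum = 0.461224; P₂ = 0.461224 / 9 = 0.051.

0.051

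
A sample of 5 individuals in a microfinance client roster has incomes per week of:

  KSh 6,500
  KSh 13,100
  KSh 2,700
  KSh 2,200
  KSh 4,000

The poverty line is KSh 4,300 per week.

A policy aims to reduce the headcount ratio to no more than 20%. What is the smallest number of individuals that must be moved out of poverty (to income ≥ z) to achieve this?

Currently q = 3 of N = 5 are below the line (H = 0.600).
A headcount ratio of at most 20% allows at most ⌊0.20 × 5⌋ = 1 poor individuals.
So at least 3 − 1 = 2 must be lifted.

2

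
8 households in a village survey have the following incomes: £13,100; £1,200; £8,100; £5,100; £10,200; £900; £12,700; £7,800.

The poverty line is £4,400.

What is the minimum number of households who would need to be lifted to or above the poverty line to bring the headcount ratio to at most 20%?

1

Currently q = 2 of N = 8 are below the line (H = 0.250).
A headcount ratio of at most 20% allows at most ⌊0.20 × 8⌋ = 1 poor households.
So at least 2 − 1 = 1 must be lifted.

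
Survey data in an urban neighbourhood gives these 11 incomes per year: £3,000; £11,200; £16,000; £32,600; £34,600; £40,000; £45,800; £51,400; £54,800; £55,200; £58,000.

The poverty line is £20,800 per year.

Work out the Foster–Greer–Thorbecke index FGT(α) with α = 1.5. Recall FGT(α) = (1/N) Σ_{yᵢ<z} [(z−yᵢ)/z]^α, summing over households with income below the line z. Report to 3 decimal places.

0.111

Below the line: £3,000, £11,200, £16,000 (q = 3 of N = 11).
Normalized shortfalls: (20800−3000)/20800 = 0.8558; (20800−11200)/20800 = 0.4615; (20800−16000)/20800 = 0.2308.
Raised to α = 1.5: 0.79165; 0.31355; 0.11086.
Sum = 1.216065; FGT(1.5) = 1.216065 / 11 = 0.111.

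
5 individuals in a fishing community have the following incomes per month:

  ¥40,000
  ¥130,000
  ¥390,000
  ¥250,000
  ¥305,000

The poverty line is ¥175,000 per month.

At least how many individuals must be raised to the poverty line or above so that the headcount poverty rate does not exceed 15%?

2

2 of the 5 individuals are poor, so H = 2/5 = 0.400.
A headcount ratio of at most 15% allows at most ⌊0.15 × 5⌋ = 0 poor individuals.
So at least 2 − 0 = 2 must be lifted.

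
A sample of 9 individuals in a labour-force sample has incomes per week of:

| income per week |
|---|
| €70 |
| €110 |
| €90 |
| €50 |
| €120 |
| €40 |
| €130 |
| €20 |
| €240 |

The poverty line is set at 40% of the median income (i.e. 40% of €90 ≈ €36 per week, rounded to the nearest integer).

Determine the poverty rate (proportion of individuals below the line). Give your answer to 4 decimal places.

1 of the 9 individuals have income below €36.
H = 1/9 = 0.1111.

0.1111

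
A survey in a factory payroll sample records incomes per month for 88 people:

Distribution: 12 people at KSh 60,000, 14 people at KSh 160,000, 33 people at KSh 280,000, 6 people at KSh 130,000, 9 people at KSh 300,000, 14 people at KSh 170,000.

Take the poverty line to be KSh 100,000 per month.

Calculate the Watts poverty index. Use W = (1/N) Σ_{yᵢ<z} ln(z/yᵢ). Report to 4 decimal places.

Poor units: 12×KSh 60,000 (q = 12 of N = 88).
Log gaps: ln(100000/60000) = 0.5108 (×12).
W = 6.129907 / 88 = 0.0697.

0.0697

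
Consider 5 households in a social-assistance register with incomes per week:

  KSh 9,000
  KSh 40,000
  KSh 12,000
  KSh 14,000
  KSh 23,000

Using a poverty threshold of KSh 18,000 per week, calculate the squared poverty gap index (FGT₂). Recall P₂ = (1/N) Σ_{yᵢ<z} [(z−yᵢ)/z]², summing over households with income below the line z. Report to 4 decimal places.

0.0821

Incomes under z: KSh 9,000, KSh 12,000, KSh 14,000 (q = 3 of N = 5).
Normalized shortfalls: (18000−9000)/18000 = 0.5000; (18000−12000)/18000 = 0.3333; (18000−14000)/18000 = 0.2222.
Squared: 0.2500; 0.1111; 0.0494.
Sum = 0.410494; P₂ = 0.410494 / 5 = 0.0821.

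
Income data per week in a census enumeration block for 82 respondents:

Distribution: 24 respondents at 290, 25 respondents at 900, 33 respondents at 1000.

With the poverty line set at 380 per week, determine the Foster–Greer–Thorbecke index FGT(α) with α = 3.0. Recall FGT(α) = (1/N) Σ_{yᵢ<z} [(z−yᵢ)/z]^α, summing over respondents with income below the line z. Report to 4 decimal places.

Below z: 24×290 (q = 24 of N = 82).
Shortfall ratios: (380−290)/380 = 0.2368 (×24).
Raised to α = 3.0: 0.01329 (×24).
Sum = 0.318851; FGT(3.0) = 0.318851 / 82 = 0.0039.

0.0039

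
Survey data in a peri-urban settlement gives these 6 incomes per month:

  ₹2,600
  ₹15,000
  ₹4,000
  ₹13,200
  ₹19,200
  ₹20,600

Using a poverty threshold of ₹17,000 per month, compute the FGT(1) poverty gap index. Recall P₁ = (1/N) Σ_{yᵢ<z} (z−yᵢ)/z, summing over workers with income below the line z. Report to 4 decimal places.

Below the line: ₹2,600, ₹4,000, ₹13,200, ₹15,000 (q = 4 of N = 6).
Relative gaps: (17000−2600)/17000 = 0.8471; (17000−4000)/17000 = 0.7647; (17000−13200)/17000 = 0.2235; (17000−15000)/17000 = 0.1176.
Σ = 1.952941. Dividing by the full population N = 6 gives P₁ = 0.3255.

0.3255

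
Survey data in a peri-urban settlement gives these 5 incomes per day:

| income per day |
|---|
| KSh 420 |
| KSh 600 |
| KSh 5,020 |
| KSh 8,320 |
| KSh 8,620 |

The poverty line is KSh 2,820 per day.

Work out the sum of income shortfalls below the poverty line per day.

KSh 4,620

Poor units: KSh 420, KSh 600 (q = 2 of N = 5).
Individual gaps: 2820−420 = 2400; 2820−600 = 2220.
Aggregate gap = KSh 4,620.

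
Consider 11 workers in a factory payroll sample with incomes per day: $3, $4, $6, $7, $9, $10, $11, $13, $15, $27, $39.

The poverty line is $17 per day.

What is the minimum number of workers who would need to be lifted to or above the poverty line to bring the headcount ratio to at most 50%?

9 of the 11 workers are poor, so H = 9/11 = 0.818.
A headcount ratio of at most 50% allows at most ⌊0.50 × 11⌋ = 5 poor workers.
So at least 9 − 5 = 4 must be lifted.

4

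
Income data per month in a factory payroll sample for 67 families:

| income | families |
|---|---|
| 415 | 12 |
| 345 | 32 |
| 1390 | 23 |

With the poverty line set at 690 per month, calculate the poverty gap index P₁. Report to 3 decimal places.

0.310

Poor units: 32×345, 12×415 (q = 44 of N = 67).
Shortfall ratios: (690−345)/690 = 0.5000 (×32); (690−415)/690 = 0.3986 (×12).
Σ = 20.782609. Dividing by the full population N = 67 gives P₁ = 0.310.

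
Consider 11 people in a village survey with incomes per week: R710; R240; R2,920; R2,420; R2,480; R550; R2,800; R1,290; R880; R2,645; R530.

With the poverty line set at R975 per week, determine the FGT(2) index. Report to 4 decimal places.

0.0955

Below z: R240, R530, R550, R710, R880 (q = 5 of N = 11).
Normalized shortfalls: (975−240)/975 = 0.7538; (975−530)/975 = 0.4564; (975−550)/975 = 0.4359; (975−710)/975 = 0.2718; (975−880)/975 = 0.0974.
Squared: 0.5683; 0.2083; 0.1900; 0.0739; 0.0095.
Sum = 1.049967; P₂ = 1.049967 / 11 = 0.0955.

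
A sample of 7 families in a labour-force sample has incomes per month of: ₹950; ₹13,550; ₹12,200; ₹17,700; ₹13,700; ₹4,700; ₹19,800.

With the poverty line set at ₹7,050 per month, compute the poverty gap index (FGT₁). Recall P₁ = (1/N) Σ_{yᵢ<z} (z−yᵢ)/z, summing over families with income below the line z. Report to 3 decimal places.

0.171

Below the line: ₹950, ₹4,700 (q = 2 of N = 7).
Relative gaps: (7050−950)/7050 = 0.8652; (7050−4700)/7050 = 0.3333.
Σ = 1.198582. Dividing by the full population N = 7 gives P₁ = 0.171.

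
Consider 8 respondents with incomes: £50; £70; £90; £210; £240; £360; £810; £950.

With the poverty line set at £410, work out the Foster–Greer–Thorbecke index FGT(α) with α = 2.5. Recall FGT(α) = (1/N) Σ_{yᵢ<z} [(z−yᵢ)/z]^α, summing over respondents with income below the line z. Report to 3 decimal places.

0.271

Below the line: £50, £70, £90, £210, £240, £360 (q = 6 of N = 8).
Gap ratios (z−y)/z: (410−50)/410 = 0.8780; (410−70)/410 = 0.8293; (410−90)/410 = 0.7805; (410−210)/410 = 0.4878; (410−240)/410 = 0.4146; (410−360)/410 = 0.1220.
Raised to α = 2.5: 0.72243; 0.62624; 0.53816; 0.16619; 0.11070; 0.00519.
Sum = 2.168923; FGT(2.5) = 2.168923 / 8 = 0.271.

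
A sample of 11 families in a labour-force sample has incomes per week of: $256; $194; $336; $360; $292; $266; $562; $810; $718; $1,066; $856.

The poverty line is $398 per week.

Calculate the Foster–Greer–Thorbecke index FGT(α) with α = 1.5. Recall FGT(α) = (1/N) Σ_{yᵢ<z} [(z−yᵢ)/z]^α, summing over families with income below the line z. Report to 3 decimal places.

0.091

Below the line: $194, $256, $266, $292, $336, $360 (q = 6 of N = 11).
Normalized shortfalls: (398−194)/398 = 0.5126; (398−256)/398 = 0.3568; (398−266)/398 = 0.3317; (398−292)/398 = 0.2663; (398−336)/398 = 0.1558; (398−360)/398 = 0.0955.
Raised to α = 1.5: 0.36696; 0.21311; 0.19100; 0.13745; 0.06148; 0.02950.
Sum = 0.999508; FGT(1.5) = 0.999508 / 11 = 0.091.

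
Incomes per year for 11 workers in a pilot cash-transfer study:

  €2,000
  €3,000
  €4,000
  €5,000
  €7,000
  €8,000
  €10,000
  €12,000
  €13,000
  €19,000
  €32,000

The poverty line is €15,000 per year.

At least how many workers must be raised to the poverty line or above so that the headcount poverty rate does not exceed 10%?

Currently q = 9 of N = 11 are below the line (H = 0.818).
A headcount ratio of at most 10% allows at most ⌊0.10 × 11⌋ = 1 poor workers.
So at least 9 − 1 = 8 must be lifted.

8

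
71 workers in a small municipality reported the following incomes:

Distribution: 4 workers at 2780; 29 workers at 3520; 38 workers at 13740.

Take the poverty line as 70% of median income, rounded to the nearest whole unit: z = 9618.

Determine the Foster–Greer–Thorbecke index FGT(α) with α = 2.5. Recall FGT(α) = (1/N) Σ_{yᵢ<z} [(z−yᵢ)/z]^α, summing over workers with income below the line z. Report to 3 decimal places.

0.155

Below z: 4×2780, 29×3520 (q = 33 of N = 71).
Shortfall ratios: (9618−2780)/9618 = 0.7110 (×4); (9618−3520)/9618 = 0.6340 (×29).
Raised to α = 2.5: 0.42620 (×4); 0.32008 (×29).
Sum = 10.987069; FGT(2.5) = 10.987069 / 71 = 0.155.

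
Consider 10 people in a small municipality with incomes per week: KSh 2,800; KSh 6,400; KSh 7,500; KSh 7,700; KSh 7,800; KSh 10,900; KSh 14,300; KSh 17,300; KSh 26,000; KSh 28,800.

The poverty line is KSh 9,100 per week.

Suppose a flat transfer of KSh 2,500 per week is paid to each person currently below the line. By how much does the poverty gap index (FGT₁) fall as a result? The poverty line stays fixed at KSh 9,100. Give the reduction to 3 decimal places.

Before: below the line — KSh 2,800, KSh 6,400, KSh 7,500, KSh 7,700, KSh 7,800; poverty gap index (FGT₁) = 0.14615.
After the KSh 2,500 transfer: below the line — KSh 5,300, KSh 8,900; poverty gap index (FGT₁) = 0.04396.
Reduction = 0.14615 − 0.04396 = 0.102.

0.102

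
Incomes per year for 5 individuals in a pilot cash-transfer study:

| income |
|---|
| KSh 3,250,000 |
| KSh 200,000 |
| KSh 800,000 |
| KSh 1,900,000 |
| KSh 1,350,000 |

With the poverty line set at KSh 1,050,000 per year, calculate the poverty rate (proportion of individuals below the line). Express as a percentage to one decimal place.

2 of the 5 individuals have income below KSh 1,050,000.
H = 2/5 = 40.0%.

40.0%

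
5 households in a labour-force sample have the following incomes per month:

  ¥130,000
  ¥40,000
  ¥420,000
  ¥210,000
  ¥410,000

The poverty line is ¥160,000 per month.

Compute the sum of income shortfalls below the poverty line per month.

Below z: ¥40,000, ¥130,000 (q = 2 of N = 5).
Individual gaps: 160000−40000 = 120000; 160000−130000 = 30000.
Aggregate gap = ¥150,000.

¥150,000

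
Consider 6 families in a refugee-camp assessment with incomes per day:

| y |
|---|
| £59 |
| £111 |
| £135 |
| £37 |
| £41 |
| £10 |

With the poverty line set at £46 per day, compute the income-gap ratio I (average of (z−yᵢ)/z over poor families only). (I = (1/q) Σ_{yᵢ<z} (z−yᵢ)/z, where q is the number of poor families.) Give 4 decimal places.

0.3623

Below the line: £10, £37, £41 (q = 3 of N = 6).
Shortfall ratios (z−y)/z: 0.7826, 0.1957, 0.1087; sum = 1.086957.
I averages over the q = 3 poor units only: 1.086957 / 3 = 0.3623.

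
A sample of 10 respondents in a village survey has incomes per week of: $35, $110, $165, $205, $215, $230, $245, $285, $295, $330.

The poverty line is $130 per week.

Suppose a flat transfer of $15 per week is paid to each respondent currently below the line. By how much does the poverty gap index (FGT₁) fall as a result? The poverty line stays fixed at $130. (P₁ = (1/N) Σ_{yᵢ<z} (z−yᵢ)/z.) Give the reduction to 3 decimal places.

Before: below the line — $35, $110; poverty gap index (FGT₁) = 0.08846.
After the $15 transfer: below the line — $50, $125; poverty gap index (FGT₁) = 0.06538.
Reduction = 0.08846 − 0.06538 = 0.023.

0.023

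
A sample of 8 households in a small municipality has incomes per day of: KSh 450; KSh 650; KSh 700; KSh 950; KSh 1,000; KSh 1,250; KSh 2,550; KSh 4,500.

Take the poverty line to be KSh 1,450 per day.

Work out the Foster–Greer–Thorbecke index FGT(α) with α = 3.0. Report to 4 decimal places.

0.0885

Poor units: KSh 450, KSh 650, KSh 700, KSh 950, KSh 1,000, KSh 1,250 (q = 6 of N = 8).
Relative gaps: (1450−450)/1450 = 0.6897; (1450−650)/1450 = 0.5517; (1450−700)/1450 = 0.5172; (1450−950)/1450 = 0.3448; (1450−1000)/1450 = 0.3103; (1450−1250)/1450 = 0.1379.
Raised to α = 3.0: 0.32802; 0.16794; 0.13838; 0.04100; 0.02989; 0.00262.
Sum = 0.707860; FGT(3.0) = 0.707860 / 8 = 0.0885.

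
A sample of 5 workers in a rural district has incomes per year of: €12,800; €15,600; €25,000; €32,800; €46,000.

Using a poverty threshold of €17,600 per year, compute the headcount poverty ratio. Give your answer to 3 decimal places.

2 of the 5 workers have income below €17,600.
H = 2/5 = 0.400.

0.400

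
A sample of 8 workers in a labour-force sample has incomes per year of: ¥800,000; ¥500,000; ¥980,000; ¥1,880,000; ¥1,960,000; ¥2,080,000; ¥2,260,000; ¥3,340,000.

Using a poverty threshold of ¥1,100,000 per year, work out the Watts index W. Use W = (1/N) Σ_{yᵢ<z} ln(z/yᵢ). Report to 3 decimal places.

Incomes under z: ¥500,000, ¥800,000, ¥980,000 (q = 3 of N = 8).
Log gaps: ln(1100000/500000) = 0.7885; ln(1100000/800000) = 0.3185; ln(1100000/980000) = 0.1155.
W = 1.222424 / 8 = 0.153.

0.153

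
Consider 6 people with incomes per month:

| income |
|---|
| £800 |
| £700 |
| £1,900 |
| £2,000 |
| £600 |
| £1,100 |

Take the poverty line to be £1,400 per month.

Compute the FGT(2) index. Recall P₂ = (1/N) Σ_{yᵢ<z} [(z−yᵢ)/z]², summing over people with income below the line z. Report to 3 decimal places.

0.134

Incomes under z: £600, £700, £800, £1,100 (q = 4 of N = 6).
Shortfall ratios: (1400−600)/1400 = 0.5714; (1400−700)/1400 = 0.5000; (1400−800)/1400 = 0.4286; (1400−1100)/1400 = 0.2143.
Squared: 0.3265; 0.2500; 0.1837; 0.0459.
Sum = 0.806122; P₂ = 0.806122 / 6 = 0.134.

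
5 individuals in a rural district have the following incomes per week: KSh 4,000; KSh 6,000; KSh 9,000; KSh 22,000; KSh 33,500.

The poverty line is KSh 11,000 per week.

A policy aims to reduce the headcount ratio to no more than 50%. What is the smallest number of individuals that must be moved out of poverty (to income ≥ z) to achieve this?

Currently q = 3 of N = 5 are below the line (H = 0.600).
A headcount ratio of at most 50% allows at most ⌊0.50 × 5⌋ = 2 poor individuals.
So at least 3 − 2 = 1 must be lifted.

1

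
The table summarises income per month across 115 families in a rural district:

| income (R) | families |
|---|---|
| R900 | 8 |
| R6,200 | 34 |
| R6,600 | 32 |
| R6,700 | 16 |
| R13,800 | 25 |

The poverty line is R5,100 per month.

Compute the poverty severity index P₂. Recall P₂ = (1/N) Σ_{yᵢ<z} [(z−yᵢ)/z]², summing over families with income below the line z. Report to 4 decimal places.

0.0472

Incomes under z: 8×R900 (q = 8 of N = 115).
Gap ratios (z−y)/z: (5100−900)/5100 = 0.8235 (×8).
Squared: 0.6782 (×8).
Sum = 5.425606; P₂ = 5.425606 / 115 = 0.0472.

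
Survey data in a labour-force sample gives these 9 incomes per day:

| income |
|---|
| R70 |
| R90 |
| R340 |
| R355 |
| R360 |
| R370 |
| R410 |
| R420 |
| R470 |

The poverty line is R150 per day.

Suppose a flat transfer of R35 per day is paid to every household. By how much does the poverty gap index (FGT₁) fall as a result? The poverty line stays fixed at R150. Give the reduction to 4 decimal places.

Before: below the line — R70, R90; poverty gap index (FGT₁) = 0.103704.
After the R35 transfer: below the line — R105, R125; poverty gap index (FGT₁) = 0.051852.
Reduction = 0.103704 − 0.051852 = 0.0519.

0.0519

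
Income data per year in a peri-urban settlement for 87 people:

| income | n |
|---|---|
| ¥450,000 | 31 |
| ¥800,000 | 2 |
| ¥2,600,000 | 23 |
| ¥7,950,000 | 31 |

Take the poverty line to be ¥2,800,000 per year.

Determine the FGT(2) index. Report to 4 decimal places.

Incomes under z: 31×¥450,000, 2×¥800,000, 23×¥2,600,000 (q = 56 of N = 87).
Relative gaps: (2800000−450000)/2800000 = 0.8393 (×31); (2800000−800000)/2800000 = 0.7143 (×2); (2800000−2600000)/2800000 = 0.0714 (×23).
Squared: 0.7044 (×31); 0.5102 (×2); 0.0051 (×23).
Sum = 22.974171; P₂ = 22.974171 / 87 = 0.2641.

0.2641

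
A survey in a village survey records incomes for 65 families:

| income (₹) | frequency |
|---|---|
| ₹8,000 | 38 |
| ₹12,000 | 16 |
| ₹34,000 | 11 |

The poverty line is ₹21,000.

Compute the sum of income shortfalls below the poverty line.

Below z: 38×₹8,000, 16×₹12,000 (q = 54 of N = 65).
Individual gaps: 38×(21000−8000) = 494000; 16×(21000−12000) = 144000.
Aggregate gap = ₹638,000.

₹638,000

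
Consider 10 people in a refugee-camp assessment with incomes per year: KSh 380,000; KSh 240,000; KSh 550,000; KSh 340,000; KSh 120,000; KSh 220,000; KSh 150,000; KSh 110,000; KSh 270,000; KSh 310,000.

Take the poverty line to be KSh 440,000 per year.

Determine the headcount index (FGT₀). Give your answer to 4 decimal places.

9 of the 10 people have income below KSh 440,000.
H = 9/10 = 0.9000.

0.9000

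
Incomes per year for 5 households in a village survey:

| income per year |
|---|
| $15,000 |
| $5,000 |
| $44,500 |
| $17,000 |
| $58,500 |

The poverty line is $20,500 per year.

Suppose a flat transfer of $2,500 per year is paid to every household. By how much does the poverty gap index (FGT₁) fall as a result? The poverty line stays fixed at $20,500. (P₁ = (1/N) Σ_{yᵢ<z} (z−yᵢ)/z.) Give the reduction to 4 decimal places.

Before: below the line — $5,000, $15,000, $17,000; poverty gap index (FGT₁) = 0.239024.
After the $2,500 transfer: below the line — $7,500, $17,500, $19,500; poverty gap index (FGT₁) = 0.165854.
Reduction = 0.239024 − 0.165854 = 0.0732.

0.0732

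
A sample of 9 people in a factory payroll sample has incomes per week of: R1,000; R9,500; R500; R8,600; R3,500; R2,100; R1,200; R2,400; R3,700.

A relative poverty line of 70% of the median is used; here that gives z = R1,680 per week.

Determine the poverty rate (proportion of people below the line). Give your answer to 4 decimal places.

0.3333

3 of the 9 people have income below R1,680.
H = 3/9 = 0.3333.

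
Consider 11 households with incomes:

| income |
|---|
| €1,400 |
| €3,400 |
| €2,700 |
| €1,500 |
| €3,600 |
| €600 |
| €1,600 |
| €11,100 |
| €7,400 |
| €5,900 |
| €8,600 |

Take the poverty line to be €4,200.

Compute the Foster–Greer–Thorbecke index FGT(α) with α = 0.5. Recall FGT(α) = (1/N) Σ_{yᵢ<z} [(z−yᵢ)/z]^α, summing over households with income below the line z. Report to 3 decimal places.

0.431

Poor units: €600, €1,400, €1,500, €1,600, €2,700, €3,400, €3,600 (q = 7 of N = 11).
Normalized shortfalls: (4200−600)/4200 = 0.8571; (4200−1400)/4200 = 0.6667; (4200−1500)/4200 = 0.6429; (4200−1600)/4200 = 0.6190; (4200−2700)/4200 = 0.3571; (4200−3400)/4200 = 0.1905; (4200−3600)/4200 = 0.1429.
Raised to α = 0.5: 0.92582; 0.81650; 0.80178; 0.78680; 0.59761; 0.43644; 0.37796.
Sum = 4.742911; FGT(0.5) = 4.742911 / 11 = 0.431.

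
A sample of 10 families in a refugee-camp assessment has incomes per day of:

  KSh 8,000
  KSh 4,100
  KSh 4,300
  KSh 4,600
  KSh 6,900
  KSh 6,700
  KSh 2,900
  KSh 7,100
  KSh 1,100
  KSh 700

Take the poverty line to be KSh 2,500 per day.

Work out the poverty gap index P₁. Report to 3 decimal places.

Below z: KSh 700, KSh 1,100 (q = 2 of N = 10).
Gap ratios (z−y)/z: (2500−700)/2500 = 0.7200; (2500−1100)/2500 = 0.5600.
Σ = 1.280000. Dividing by the full population N = 10 gives P₁ = 0.128.

0.128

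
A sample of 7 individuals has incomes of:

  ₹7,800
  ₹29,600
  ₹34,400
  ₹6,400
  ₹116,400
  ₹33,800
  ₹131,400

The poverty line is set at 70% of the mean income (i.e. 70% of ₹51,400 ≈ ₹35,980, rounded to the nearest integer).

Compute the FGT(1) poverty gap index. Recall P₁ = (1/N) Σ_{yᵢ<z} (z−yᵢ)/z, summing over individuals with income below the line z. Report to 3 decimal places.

0.270

Below z: ₹6,400, ₹7,800, ₹29,600, ₹33,800, ₹34,400 (q = 5 of N = 7).
Normalized shortfalls: (35980−6400)/35980 = 0.8221; (35980−7800)/35980 = 0.7832; (35980−29600)/35980 = 0.1773; (35980−33800)/35980 = 0.0606; (35980−34400)/35980 = 0.0439.
Sum of shortfalls = 1.887160; P₁ averages over all N: 1.887160 / 7 = 0.270.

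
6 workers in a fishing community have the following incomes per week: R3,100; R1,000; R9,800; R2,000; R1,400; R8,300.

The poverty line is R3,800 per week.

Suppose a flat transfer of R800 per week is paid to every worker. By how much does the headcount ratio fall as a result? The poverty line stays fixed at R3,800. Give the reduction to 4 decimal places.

0.1667

Before: below the line — R1,000, R1,400, R2,000, R3,100; headcount ratio = 0.666667.
After the R800 transfer: below the line — R1,800, R2,200, R2,800; headcount ratio = 0.500000.
Reduction = 0.666667 − 0.500000 = 0.1667.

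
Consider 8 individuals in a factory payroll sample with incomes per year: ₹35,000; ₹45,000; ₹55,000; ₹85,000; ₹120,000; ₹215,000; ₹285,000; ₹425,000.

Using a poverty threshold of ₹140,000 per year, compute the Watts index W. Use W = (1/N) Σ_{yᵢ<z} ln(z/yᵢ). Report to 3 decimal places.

0.514

Incomes under z: ₹35,000, ₹45,000, ₹55,000, ₹85,000, ₹120,000 (q = 5 of N = 8).
ln(z/y) terms: ln(140000/35000) = 1.3863; ln(140000/45000) = 1.1350; ln(140000/55000) = 0.9343; ln(140000/85000) = 0.4990; ln(140000/120000) = 0.1542.
W = 4.108725 / 8 = 0.514.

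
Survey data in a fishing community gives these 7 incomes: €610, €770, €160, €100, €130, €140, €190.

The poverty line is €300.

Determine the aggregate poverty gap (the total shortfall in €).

Below z: €100, €130, €140, €160, €190 (q = 5 of N = 7).
Individual gaps: 300−100 = 200; 300−130 = 170; 300−140 = 160; 300−160 = 140; 300−190 = 110.
Aggregate gap = €780.

€780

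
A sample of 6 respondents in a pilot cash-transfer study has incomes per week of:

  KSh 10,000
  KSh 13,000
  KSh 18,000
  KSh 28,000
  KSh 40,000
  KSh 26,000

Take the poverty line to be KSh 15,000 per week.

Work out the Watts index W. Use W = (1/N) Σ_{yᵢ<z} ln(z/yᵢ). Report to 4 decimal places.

Incomes under z: KSh 10,000, KSh 13,000 (q = 2 of N = 6).
ln(z/y) terms: ln(15000/10000) = 0.4055; ln(15000/13000) = 0.1431.
W = 0.548566 / 6 = 0.0914.

0.0914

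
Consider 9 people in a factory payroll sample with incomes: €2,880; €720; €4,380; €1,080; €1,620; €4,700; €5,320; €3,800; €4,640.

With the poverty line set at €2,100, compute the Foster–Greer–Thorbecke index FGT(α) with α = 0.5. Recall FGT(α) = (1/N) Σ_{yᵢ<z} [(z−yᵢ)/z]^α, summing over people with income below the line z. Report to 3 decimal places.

0.221

Below z: €720, €1,080, €1,620 (q = 3 of N = 9).
Normalized shortfalls: (2100−720)/2100 = 0.6571; (2100−1080)/2100 = 0.4857; (2100−1620)/2100 = 0.2286.
Raised to α = 0.5: 0.81064; 0.69693; 0.47809.
Sum = 1.985667; FGT(0.5) = 1.985667 / 9 = 0.221.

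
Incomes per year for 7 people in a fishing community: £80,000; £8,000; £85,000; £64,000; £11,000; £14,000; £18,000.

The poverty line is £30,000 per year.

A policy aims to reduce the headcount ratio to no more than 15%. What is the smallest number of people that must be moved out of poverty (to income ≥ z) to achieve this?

Currently q = 4 of N = 7 are below the line (H = 0.571).
A headcount ratio of at most 15% allows at most ⌊0.15 × 7⌋ = 1 poor people.
So at least 4 − 1 = 3 must be lifted.

3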